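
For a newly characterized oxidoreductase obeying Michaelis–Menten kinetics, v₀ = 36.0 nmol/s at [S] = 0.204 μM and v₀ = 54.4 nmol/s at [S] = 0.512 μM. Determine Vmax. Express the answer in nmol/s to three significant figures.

82.2 nmol/s

From v = Vmax[S]/(Km+[S]), each point gives Vmax = v(Km+[S])/[S].
Equating: 36.0(Km+0.204)/0.204 = 54.4(Km+0.512)/0.512.
176.5·Km + 36.0 = 106.2·Km + 54.4, so (176.5 − 106.2)·Km = 54.4 − 36.0.
Km = 18.40/70.22 = 0.262 μM; then Vmax = 36.0(0.262+0.204)/0.204 = 82.2 nmol/s.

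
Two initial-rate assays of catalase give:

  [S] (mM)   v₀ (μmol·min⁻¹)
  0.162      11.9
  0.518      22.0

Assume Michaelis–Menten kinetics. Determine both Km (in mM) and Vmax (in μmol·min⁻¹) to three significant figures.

From v = Vmax[S]/(Km+[S]), each point gives Vmax = v(Km+[S])/[S].
Equating: 11.9(Km+0.162)/0.162 = 22.0(Km+0.518)/0.518.
73.46·Km + 11.9 = 42.47·Km + 22.0, so (73.46 − 42.47)·Km = 22.0 − 11.9.
Km = 10.10/30.99 = 0.326 mM; then Vmax = 11.9(0.326+0.162)/0.162 = 35.8 μmol·min⁻¹.

Km = 0.326 mM; Vmax = 35.8 μmol·min⁻¹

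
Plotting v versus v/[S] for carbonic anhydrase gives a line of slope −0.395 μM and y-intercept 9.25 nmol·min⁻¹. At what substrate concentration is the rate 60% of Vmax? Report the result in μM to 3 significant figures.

The Eadie–Hofstee slope gives Km = 0.395 μM (slope = −Km).
v/Vmax = [S]/(Km+[S]) = 0.6 ⇒ [S] = Km·0.6/(1−0.6) = 0.395 × 1.500 = 0.592 μM.

0.592 μM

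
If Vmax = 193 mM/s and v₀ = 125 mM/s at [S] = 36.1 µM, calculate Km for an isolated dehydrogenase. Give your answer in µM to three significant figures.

v/Vmax = 125/193 = 0.6477 = [S]/(Km+[S]).
So Km + [S] = [S]/0.6477 = 55.74 µM, giving Km = 55.74 − 36.1 = 19.6 µM.

19.6 µM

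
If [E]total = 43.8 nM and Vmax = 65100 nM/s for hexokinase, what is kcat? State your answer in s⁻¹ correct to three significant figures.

kcat = Vmax/[E]total = 65100 nM/s / 43.8 nM = 1490 s⁻¹.

1490 s⁻¹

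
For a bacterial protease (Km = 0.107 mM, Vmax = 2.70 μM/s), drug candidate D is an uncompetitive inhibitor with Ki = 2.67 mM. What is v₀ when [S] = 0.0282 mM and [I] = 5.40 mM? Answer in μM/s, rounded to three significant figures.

With α = 1 + [I]/Ki = 1 + 5.40/2.67 = 3.022, the uncompetitive rate law is v = (Vmax/α)·[S] / (Km/α + [S]).
v = (2.70/3.022)×0.0282 / (0.107/3.022 + 0.0282) = 0.02519/0.06360 = 0.396 μM/s.

0.396 μM/s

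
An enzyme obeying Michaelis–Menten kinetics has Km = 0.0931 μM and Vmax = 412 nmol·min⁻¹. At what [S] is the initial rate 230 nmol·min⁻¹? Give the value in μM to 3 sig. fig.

Rearranging v = Vmax[S]/(Km+[S]) gives [S] = Km·v/(Vmax − v).
[S] = 0.0931 × 230 / (412 − 230) = 21.41/182.0 = 0.118 μM.

0.118 μM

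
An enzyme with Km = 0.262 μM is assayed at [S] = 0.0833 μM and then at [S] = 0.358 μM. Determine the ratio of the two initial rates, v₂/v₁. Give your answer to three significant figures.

Since Vmax cancels, v₂/v₁ = [S]₂(Km+[S]₁) / [S]₁(Km+[S]₂).
= 0.358×(0.262+0.0833) / (0.0833×(0.262+0.358)) = 0.1236/0.05165 = 2.39.

2.39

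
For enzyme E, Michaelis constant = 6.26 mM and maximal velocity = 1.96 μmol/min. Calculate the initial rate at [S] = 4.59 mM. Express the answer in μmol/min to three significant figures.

0.829 μmol/min

v = Vmax·[S]/(Km + [S]) = 1.96 × 4.59 / (6.26 + 4.59)
  = 8.996 / 10.85 = 0.829 μmol/min.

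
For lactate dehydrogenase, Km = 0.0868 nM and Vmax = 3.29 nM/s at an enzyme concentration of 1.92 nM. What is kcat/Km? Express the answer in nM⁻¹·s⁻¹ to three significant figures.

19.7 nM⁻¹·s⁻¹

kcat = Vmax/[E]total = 3.29/1.92 = 1.71 s⁻¹.
kcat/Km = 1.71/0.0868 = 19.7 nM⁻¹·s⁻¹.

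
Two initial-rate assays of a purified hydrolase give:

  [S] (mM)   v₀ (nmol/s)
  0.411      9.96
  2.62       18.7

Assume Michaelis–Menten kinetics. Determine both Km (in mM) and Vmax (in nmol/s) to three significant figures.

From v = Vmax[S]/(Km+[S]), each point gives Vmax = v(Km+[S])/[S].
Equating: 9.96(Km+0.411)/0.411 = 18.7(Km+2.62)/2.62.
24.23·Km + 9.96 = 7.137·Km + 18.7, so (24.23 − 7.137)·Km = 18.7 − 9.96.
Km = 8.740/17.10 = 0.511 mM; then Vmax = 9.96(0.511+0.411)/0.411 = 22.3 nmol/s.

Km = 0.511 mM; Vmax = 22.3 nmol/s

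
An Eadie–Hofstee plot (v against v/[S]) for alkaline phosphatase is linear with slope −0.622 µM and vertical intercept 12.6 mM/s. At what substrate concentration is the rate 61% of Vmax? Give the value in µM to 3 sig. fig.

The Eadie–Hofstee slope gives Km = 0.622 µM (slope = −Km).
v/Vmax = [S]/(Km+[S]) = 0.61 ⇒ [S] = Km·0.61/(1−0.61) = 0.622 × 1.564 = 0.973 µM.

0.973 µM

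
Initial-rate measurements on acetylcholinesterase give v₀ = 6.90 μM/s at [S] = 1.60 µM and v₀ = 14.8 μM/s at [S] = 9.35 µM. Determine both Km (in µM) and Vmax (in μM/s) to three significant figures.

Km = 2.89 µM; Vmax = 19.4 μM/s

From v = Vmax[S]/(Km+[S]), each point gives Vmax = v(Km+[S])/[S].
Equating: 6.90(Km+1.60)/1.60 = 14.8(Km+9.35)/9.35.
4.312·Km + 6.90 = 1.583·Km + 14.8, so (4.312 − 1.583)·Km = 14.8 − 6.90.
Km = 7.900/2.730 = 2.89 µM; then Vmax = 6.90(2.89+1.60)/1.60 = 19.4 μM/s.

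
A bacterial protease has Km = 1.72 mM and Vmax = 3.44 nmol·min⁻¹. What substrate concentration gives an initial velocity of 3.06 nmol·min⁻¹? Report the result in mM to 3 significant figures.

Rearranging v = Vmax[S]/(Km+[S]) gives [S] = Km·v/(Vmax − v).
[S] = 1.72 × 3.06 / (3.44 − 3.06) = 5.263/0.3800 = 13.9 mM.

13.9 mM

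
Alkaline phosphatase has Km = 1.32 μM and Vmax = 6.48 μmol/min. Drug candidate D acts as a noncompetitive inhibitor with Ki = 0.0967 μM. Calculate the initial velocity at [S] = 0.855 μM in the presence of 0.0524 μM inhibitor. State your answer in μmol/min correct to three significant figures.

1.65 μmol/min

α = 1 + [I]/Ki = 1 + 0.0524/0.0967 = 1.542.
For a noncompetitive inhibitor, Vmax is reduced to Vmax/α while Km is unchanged: Km,app = 1.32 μM, Vmax,app = 4.20 μmol/min.
v = Vmax,app·[S]/(Km,app + [S]) = 4.20 × 0.855/(1.32 + 0.855) = 1.65 μmol/min.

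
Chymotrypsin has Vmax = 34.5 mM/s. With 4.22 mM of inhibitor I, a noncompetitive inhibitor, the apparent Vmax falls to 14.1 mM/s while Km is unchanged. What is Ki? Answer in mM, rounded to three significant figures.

Noncompetitive: Vmax,app = Vmax/α with α = 1 + [I]/Ki.
α = Vmax/Vmax,app = 34.5/14.1 = 2.447.
Since α = 1 + [I]/Ki, [I]/Ki = 2.447 − 1 = 1.447 and Ki = 4.22/1.447 = 2.92 mM.

2.92 mM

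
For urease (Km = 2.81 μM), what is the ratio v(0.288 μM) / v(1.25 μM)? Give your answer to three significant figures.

0.302

The fractional saturations are [S]/(Km+[S]) = 1.25/4.060 = 0.3079 and 0.288/3.098 = 0.09296.
v₂/v₁ is just their ratio: 0.09296/0.3079 = 0.302.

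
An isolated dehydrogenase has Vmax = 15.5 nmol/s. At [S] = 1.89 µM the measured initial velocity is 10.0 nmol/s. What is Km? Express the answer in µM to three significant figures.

1.04 µM

From v = Vmax[S]/(Km+[S]), Km = [S](Vmax − v)/v.
Km = 1.89 × (15.5 − 10.0) / 10.0 = 10.40/10.0 = 1.04 µM.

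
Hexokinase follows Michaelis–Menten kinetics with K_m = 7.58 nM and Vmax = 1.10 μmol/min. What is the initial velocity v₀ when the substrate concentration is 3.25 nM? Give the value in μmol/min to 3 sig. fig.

0.330 μmol/min

[S]/(Km+[S]) = 3.25/10.83 = 0.3001, the fractional saturation.
v = 0.3001 × Vmax = 0.3001 × 1.10 = 0.330 μmol/min.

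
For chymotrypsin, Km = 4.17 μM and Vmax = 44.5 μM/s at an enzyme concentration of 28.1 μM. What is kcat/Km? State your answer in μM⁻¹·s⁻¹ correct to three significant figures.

0.380 μM⁻¹·s⁻¹

kcat = Vmax/[E]total = 44.5/28.1 = 1.58 s⁻¹.
kcat/Km = 1.58/4.17 = 0.380 μM⁻¹·s⁻¹.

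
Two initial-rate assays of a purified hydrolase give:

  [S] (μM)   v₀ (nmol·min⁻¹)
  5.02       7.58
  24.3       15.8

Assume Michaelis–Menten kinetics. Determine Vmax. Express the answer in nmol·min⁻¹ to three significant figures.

22.0 nmol·min⁻¹

In reciprocal form, 1/v = (Km/Vmax)·(1/[S]) + 1/Vmax. The two points give (1/[S], 1/v) = (0.1992, 0.1319) and (0.04115, 0.06329).
Slope = (0.1319 − 0.06329)/(0.1992 − 0.04115) = 0.4343; intercept = 0.1319 − 0.4343×0.1992 = 0.04542.
Vmax = 1/intercept = 22.0 nmol·min⁻¹; Km = slope × Vmax = 0.4343 × 22.0 = 9.56 μM.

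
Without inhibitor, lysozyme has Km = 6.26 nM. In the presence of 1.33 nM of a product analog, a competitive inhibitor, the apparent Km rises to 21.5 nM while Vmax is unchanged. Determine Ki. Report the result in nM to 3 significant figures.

0.546 nM

Competitive: Km,app = α·Km with α = 1 + [I]/Ki.
α = Km,app/Km = 21.5/6.26 = 3.435.
Since α = 1 + [I]/Ki, [I]/Ki = 3.435 − 1 = 2.435 and Ki = 1.33/2.435 = 0.546 nM.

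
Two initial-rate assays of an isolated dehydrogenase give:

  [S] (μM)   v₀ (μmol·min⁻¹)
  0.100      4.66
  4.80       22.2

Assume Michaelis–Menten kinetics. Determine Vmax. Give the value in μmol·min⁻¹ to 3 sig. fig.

From v = Vmax[S]/(Km+[S]), each point gives Vmax = v(Km+[S])/[S].
Equating: 4.66(Km+0.100)/0.100 = 22.2(Km+4.80)/4.80.
46.60·Km + 4.66 = 4.625·Km + 22.2, so (46.60 − 4.625)·Km = 22.2 − 4.66.
Km = 17.54/41.98 = 0.418 μM; then Vmax = 4.66(0.418+0.100)/0.100 = 24.1 μmol·min⁻¹.

24.1 μmol·min⁻¹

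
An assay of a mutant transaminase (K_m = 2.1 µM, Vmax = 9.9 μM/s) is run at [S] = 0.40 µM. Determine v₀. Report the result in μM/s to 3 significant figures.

v = Vmax·[S]/(Km + [S]) = 9.9 × 0.40 / (2.1 + 0.40)
  = 3.960 / 2.500 = 1.58 μM/s.

1.58 μM/s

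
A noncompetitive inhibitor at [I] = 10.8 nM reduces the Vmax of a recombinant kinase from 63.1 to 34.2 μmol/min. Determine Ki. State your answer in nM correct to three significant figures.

12.8 nM

Noncompetitive: Vmax,app = Vmax/α with α = 1 + [I]/Ki.
α = Vmax/Vmax,app = 63.1/34.2 = 1.845.
Ki = [I]/(α − 1) = 10.8/0.8450 = 12.8 nM.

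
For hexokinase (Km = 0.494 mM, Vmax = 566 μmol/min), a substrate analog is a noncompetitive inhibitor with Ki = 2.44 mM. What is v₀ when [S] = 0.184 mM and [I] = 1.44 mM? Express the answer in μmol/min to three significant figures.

96.6 μmol/min

With α = 1 + [I]/Ki = 1 + 1.44/2.44 = 1.590, the noncompetitive rate law is v = (Vmax/α)·[S] / (Km + [S]).
v = (566/1.590)×0.184 / (0.494 + 0.184) = 65.49/0.6780 = 96.6 μmol/min.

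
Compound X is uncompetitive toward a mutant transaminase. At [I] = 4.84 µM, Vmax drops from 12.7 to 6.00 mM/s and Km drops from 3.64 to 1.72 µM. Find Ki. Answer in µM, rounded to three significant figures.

4.33 µM

Uncompetitive: Vmax,app = Vmax/α (and Km,app = Km/α) with α = 1 + [I]/Ki.
α = Vmax/Vmax,app = 12.7/6.00 = 2.117.
Since α = 1 + [I]/Ki, [I]/Ki = 2.117 − 1 = 1.117 and Ki = 4.84/1.117 = 4.33 µM.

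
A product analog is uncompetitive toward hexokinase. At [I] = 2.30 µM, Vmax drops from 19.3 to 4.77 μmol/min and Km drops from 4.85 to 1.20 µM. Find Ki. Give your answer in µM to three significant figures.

Uncompetitive: Vmax,app = Vmax/α (and Km,app = Km/α) with α = 1 + [I]/Ki.
α = Vmax/Vmax,app = 19.3/4.77 = 4.046.
Ki = [I]/(α − 1) = 2.30/3.046 = 0.755 µM.

0.755 µM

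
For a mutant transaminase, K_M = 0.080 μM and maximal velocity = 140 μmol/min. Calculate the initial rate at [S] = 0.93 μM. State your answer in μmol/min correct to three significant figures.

[S]/(Km+[S]) = 0.93/1.010 = 0.9208, the fractional saturation.
v = 0.9208 × Vmax = 0.9208 × 140 = 129 μmol/min.

129 μmol/min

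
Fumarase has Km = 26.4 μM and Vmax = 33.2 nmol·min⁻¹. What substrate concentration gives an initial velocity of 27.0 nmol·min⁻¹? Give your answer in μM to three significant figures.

115 μM

The required fractional saturation is v/Vmax = 27.0/33.2 = 0.8133.
Then [S]/(Km+[S]) = 0.8133 ⇒ [S] = 26.4 × 0.8133/(1 − 0.8133) = 115 μM.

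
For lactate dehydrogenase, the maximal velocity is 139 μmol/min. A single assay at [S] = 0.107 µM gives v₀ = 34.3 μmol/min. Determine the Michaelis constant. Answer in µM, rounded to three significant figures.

0.327 µM

v/Vmax = 34.3/139 = 0.2468 = [S]/(Km+[S]).
So Km + [S] = [S]/0.2468 = 0.4336 µM, giving Km = 0.4336 − 0.107 = 0.327 µM.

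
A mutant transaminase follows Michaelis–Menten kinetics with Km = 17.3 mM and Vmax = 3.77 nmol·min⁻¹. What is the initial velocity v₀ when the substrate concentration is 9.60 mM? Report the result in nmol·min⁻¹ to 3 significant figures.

[S]/(Km+[S]) = 9.60/26.90 = 0.3569, the fractional saturation.
v = 0.3569 × Vmax = 0.3569 × 3.77 = 1.35 nmol·min⁻¹.

1.35 nmol·min⁻¹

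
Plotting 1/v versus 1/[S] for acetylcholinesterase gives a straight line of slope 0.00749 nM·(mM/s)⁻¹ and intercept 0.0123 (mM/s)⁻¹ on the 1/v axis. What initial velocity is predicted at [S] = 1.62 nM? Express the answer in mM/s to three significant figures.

59.1 mM/s

The y-intercept is 1/Vmax, so Vmax = 1/0.0123 = 81.3 mM/s.
The slope is Km/Vmax, so Km = 0.00749 × 81.3 = 0.609 nM.
Then v = 81.3 × 1.62/(0.609 + 1.62) = 59.1 mM/s.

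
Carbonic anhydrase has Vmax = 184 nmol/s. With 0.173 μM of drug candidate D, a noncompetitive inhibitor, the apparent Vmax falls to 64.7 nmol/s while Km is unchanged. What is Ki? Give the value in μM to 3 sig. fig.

0.0938 μM

Noncompetitive: Vmax,app = Vmax/α with α = 1 + [I]/Ki.
α = Vmax/Vmax,app = 184/64.7 = 2.844.
Ki = [I]/(α − 1) = 0.173/1.844 = 0.0938 μM.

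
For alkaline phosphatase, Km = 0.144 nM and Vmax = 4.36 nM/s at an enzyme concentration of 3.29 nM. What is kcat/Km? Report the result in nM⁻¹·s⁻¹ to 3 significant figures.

9.20 nM⁻¹·s⁻¹

kcat = Vmax/[E]total = 4.36/3.29 = 1.33 s⁻¹.
kcat/Km = 1.33/0.144 = 9.20 nM⁻¹·s⁻¹.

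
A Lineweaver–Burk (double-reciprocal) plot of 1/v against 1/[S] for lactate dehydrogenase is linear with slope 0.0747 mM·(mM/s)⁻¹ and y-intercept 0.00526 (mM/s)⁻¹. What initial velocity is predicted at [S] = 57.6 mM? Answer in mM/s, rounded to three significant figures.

153 mM/s

The y-intercept is 1/Vmax, so Vmax = 1/0.00526 = 190 mM/s.
The slope is Km/Vmax, so Km = 0.0747 × 190 = 14.2 mM.
Then v = 190 × 57.6/(14.2 + 57.6) = 153 mM/s.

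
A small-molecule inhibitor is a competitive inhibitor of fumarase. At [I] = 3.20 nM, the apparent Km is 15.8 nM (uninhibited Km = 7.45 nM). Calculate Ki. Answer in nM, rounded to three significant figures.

2.86 nM

Competitive: Km,app = α·Km with α = 1 + [I]/Ki.
α = Km,app/Km = 15.8/7.45 = 2.121.
Since α = 1 + [I]/Ki, [I]/Ki = 2.121 − 1 = 1.121 and Ki = 3.20/1.121 = 2.86 nM.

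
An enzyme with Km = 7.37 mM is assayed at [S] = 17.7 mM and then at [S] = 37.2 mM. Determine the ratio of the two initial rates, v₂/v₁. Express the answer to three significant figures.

1.18

Since Vmax cancels, v₂/v₁ = [S]₂(Km+[S]₁) / [S]₁(Km+[S]₂).
= 37.2×(7.37+17.7) / (17.7×(7.37+37.2)) = 932.6/788.9 = 1.18.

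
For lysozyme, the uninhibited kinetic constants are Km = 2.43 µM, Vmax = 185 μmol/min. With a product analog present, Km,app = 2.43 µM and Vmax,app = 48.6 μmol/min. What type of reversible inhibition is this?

noncompetitive

Vmax decreases (185 → 48.6 μmol/min) while Km is unchanged — pure noncompetitive inhibition.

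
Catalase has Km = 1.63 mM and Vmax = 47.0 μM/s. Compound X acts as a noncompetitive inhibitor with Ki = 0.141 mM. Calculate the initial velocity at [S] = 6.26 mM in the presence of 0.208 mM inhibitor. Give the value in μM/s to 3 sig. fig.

15.1 μM/s

α = 1 + [I]/Ki = 1 + 0.208/0.141 = 2.475.
For a noncompetitive inhibitor, Vmax is reduced to Vmax/α while Km is unchanged: Km,app = 1.63 mM, Vmax,app = 19.0 μM/s.
v = Vmax,app·[S]/(Km,app + [S]) = 19.0 × 6.26/(1.63 + 6.26) = 15.1 μM/s.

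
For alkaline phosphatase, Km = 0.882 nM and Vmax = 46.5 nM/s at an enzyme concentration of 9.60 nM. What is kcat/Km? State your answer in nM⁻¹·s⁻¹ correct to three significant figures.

5.49 nM⁻¹·s⁻¹

kcat = Vmax/[E]total = 46.5/9.60 = 4.84 s⁻¹.
kcat/Km = 4.84/0.882 = 5.49 nM⁻¹·s⁻¹.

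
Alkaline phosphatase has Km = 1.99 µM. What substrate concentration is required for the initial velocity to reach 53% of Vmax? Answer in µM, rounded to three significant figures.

2.24 µM

v/Vmax = [S]/(Km+[S]) = 0.53, so [S] = Km·0.53/(1 − 0.53) = 1.99 × 1.128.
[S] = 2.24 µM.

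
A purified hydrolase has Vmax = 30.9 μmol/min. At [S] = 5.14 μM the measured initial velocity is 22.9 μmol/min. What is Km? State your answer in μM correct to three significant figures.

1.80 μM

From v = Vmax[S]/(Km+[S]), Km = [S](Vmax − v)/v.
Km = 5.14 × (30.9 − 22.9) / 22.9 = 41.12/22.9 = 1.80 μM.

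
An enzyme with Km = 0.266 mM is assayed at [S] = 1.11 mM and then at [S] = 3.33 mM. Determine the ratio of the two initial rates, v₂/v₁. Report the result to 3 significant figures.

1.15

Since Vmax cancels, v₂/v₁ = [S]₂(Km+[S]₁) / [S]₁(Km+[S]₂).
= 3.33×(0.266+1.11) / (1.11×(0.266+3.33)) = 4.582/3.992 = 1.15.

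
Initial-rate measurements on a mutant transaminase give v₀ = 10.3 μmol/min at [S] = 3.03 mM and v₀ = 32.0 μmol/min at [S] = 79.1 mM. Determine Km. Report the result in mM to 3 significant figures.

From v = Vmax[S]/(Km+[S]), each point gives Vmax = v(Km+[S])/[S].
Equating: 10.3(Km+3.03)/3.03 = 32.0(Km+79.1)/79.1.
3.399·Km + 10.3 = 0.4046·Km + 32.0, so (3.399 − 0.4046)·Km = 32.0 − 10.3.
Km = 21.70/2.995 = 7.25 mM; then Vmax = 10.3(7.25+3.03)/3.03 = 34.9 μmol/min.

7.25 mM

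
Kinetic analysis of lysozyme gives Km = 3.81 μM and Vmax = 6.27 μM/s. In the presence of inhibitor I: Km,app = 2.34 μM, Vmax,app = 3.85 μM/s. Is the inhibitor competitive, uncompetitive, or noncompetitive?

uncompetitive

Both Km and Vmax decrease by the same factor (~1.63-fold) — characteristic of uncompetitive inhibition.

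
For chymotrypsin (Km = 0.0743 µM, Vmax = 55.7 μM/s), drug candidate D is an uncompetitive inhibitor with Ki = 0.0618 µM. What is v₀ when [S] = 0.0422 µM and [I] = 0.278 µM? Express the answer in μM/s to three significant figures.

α = 1 + [I]/Ki = 1 + 0.278/0.0618 = 5.498.
For an uncompetitive inhibitor, both parameters are divided by α, giving Vmax/α and Km/α: Km,app = 0.0135 µM, Vmax,app = 10.1 μM/s.
v = Vmax,app·[S]/(Km,app + [S]) = 10.1 × 0.0422/(0.0135 + 0.0422) = 7.67 μM/s.

7.67 μM/s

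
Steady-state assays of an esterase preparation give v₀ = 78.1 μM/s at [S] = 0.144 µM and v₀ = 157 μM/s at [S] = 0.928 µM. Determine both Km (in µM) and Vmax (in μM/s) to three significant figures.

In reciprocal form, 1/v = (Km/Vmax)·(1/[S]) + 1/Vmax. The two points give (1/[S], 1/v) = (6.944, 0.01280) and (1.078, 0.006369).
Slope = (0.01280 − 0.006369)/(6.944 − 1.078) = 0.001097; intercept = 0.01280 − 0.001097×6.944 = 0.005188.
Vmax = 1/intercept = 193 μM/s; Km = slope × Vmax = 0.001097 × 193 = 0.211 µM.

Km = 0.211 µM; Vmax = 193 μM/s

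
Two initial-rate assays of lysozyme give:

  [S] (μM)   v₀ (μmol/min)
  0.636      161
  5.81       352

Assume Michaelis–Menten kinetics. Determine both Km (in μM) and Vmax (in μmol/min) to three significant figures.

Km = 0.992 μM; Vmax = 412 μmol/min

In reciprocal form, 1/v = (Km/Vmax)·(1/[S]) + 1/Vmax. The two points give (1/[S], 1/v) = (1.572, 0.006211) and (0.1721, 0.002841).
Slope = (0.006211 − 0.002841)/(1.572 − 0.1721) = 0.002407; intercept = 0.006211 − 0.002407×1.572 = 0.002427.
Vmax = 1/intercept = 412 μmol/min; Km = slope × Vmax = 0.002407 × 412 = 0.992 μM.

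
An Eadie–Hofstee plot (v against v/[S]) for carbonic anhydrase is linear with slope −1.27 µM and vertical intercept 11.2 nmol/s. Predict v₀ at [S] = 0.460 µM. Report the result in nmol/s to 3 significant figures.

In the Eadie–Hofstee form v = Vmax − Km·(v/[S]), the slope is −Km and the intercept is Vmax, so Km = 1.27 µM and Vmax = 11.2 nmol/s.
v = 11.2 × 0.460/(1.27 + 0.460) = 2.98 nmol/s.

2.98 nmol/s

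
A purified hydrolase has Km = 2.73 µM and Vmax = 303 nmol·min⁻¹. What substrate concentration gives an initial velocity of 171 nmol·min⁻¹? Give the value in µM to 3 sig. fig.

Rearranging v = Vmax[S]/(Km+[S]) gives [S] = Km·v/(Vmax − v).
[S] = 2.73 × 171 / (303 − 171) = 466.8/132.0 = 3.54 µM.

3.54 µM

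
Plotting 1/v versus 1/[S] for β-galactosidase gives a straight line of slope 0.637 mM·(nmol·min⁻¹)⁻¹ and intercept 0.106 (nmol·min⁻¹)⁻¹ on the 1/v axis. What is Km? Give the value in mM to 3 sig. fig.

6.01 mM

y-intercept = 1/Vmax ⇒ Vmax = 9.43 nmol·min⁻¹; slope = Km/Vmax ⇒ Km = slope × Vmax.
Km = 0.637 × 9.43 = 6.01 mM.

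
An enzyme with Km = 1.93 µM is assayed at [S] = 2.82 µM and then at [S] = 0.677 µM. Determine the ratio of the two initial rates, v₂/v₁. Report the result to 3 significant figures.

Since Vmax cancels, v₂/v₁ = [S]₂(Km+[S]₁) / [S]₁(Km+[S]₂).
= 0.677×(1.93+2.82) / (2.82×(1.93+0.677)) = 3.216/7.352 = 0.437.

0.437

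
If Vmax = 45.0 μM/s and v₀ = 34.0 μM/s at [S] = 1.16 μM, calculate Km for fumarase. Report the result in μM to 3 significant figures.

From v = Vmax[S]/(Km+[S]), Km = [S](Vmax − v)/v.
Km = 1.16 × (45.0 − 34.0) / 34.0 = 12.76/34.0 = 0.375 μM.

0.375 μM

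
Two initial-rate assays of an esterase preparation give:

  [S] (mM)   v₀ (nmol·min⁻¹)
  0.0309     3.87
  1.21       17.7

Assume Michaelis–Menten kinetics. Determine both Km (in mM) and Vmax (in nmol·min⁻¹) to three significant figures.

In reciprocal form, 1/v = (Km/Vmax)·(1/[S]) + 1/Vmax. The two points give (1/[S], 1/v) = (32.36, 0.2584) and (0.8264, 0.05650).
Slope = (0.2584 − 0.05650)/(32.36 − 0.8264) = 0.006402; intercept = 0.2584 − 0.006402×32.36 = 0.05121.
Vmax = 1/intercept = 19.5 nmol·min⁻¹; Km = slope × Vmax = 0.006402 × 19.5 = 0.125 mM.

Km = 0.125 mM; Vmax = 19.5 nmol·min⁻¹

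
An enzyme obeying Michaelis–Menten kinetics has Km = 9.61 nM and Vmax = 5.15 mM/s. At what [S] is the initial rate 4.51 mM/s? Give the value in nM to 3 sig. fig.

Rearranging v = Vmax[S]/(Km+[S]) gives [S] = Km·v/(Vmax − v).
[S] = 9.61 × 4.51 / (5.15 − 4.51) = 43.34/0.6400 = 67.7 nM.

67.7 nM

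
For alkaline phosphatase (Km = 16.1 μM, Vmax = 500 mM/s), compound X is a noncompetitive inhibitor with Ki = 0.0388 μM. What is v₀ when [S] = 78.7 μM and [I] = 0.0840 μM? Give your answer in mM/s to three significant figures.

With α = 1 + [I]/Ki = 1 + 0.0840/0.0388 = 3.165, the noncompetitive rate law is v = (Vmax/α)·[S] / (Km + [S]).
v = (500/3.165)×78.7 / (16.1 + 78.7) = 12430/94.80 = 131 mM/s.

131 mM/s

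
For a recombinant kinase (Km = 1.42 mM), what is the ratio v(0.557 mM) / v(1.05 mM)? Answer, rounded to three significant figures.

0.663

The fractional saturations are [S]/(Km+[S]) = 1.05/2.470 = 0.4251 and 0.557/1.977 = 0.2817.
v₂/v₁ is just their ratio: 0.2817/0.4251 = 0.663.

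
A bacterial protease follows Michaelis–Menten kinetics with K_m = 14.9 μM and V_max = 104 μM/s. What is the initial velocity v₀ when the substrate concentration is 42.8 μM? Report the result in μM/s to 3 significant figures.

[S]/(Km+[S]) = 42.8/57.70 = 0.7418, the fractional saturation.
v = 0.7418 × Vmax = 0.7418 × 104 = 77.1 μM/s.

77.1 μM/s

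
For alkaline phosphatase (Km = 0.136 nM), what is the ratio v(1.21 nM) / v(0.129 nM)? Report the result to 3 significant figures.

The fractional saturations are [S]/(Km+[S]) = 0.129/0.2650 = 0.4868 and 1.21/1.346 = 0.8990.
v₂/v₁ is just their ratio: 0.8990/0.4868 = 1.85.

1.85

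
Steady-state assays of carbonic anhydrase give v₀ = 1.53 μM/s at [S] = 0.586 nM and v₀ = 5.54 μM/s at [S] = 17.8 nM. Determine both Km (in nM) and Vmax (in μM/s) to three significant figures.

Km = 1.74 nM; Vmax = 6.08 μM/s

In reciprocal form, 1/v = (Km/Vmax)·(1/[S]) + 1/Vmax. The two points give (1/[S], 1/v) = (1.706, 0.6536) and (0.05618, 0.1805).
Slope = (0.6536 − 0.1805)/(1.706 − 0.05618) = 0.2867; intercept = 0.6536 − 0.2867×1.706 = 0.1644.
Vmax = 1/intercept = 6.08 μM/s; Km = slope × Vmax = 0.2867 × 6.08 = 1.74 nM.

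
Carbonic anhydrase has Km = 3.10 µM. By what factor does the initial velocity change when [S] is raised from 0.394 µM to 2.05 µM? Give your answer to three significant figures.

The fractional saturations are [S]/(Km+[S]) = 0.394/3.494 = 0.1128 and 2.05/5.150 = 0.3981.
v₂/v₁ is just their ratio: 0.3981/0.1128 = 3.53.

3.53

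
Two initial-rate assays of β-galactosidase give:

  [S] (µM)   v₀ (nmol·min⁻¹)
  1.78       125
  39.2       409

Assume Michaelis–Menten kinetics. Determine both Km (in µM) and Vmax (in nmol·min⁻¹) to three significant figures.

In reciprocal form, 1/v = (Km/Vmax)·(1/[S]) + 1/Vmax. The two points give (1/[S], 1/v) = (0.5618, 0.008000) and (0.02551, 0.002445).
Slope = (0.008000 − 0.002445)/(0.5618 − 0.02551) = 0.01036; intercept = 0.008000 − 0.01036×0.5618 = 0.002181.
Vmax = 1/intercept = 459 nmol·min⁻¹; Km = slope × Vmax = 0.01036 × 459 = 4.75 µM.

Km = 4.75 µM; Vmax = 459 nmol·min⁻¹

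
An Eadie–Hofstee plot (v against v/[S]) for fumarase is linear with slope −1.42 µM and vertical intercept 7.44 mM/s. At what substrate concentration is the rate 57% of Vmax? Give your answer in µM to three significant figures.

1.88 µM

The Eadie–Hofstee slope gives Km = 1.42 µM (slope = −Km).
v/Vmax = [S]/(Km+[S]) = 0.57 ⇒ [S] = Km·0.57/(1−0.57) = 1.42 × 1.326 = 1.88 µM.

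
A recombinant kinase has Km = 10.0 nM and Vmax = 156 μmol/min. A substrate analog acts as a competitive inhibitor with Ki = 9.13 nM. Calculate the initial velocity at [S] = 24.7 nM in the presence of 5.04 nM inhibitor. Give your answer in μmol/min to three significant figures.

With α = 1 + [I]/Ki = 1 + 5.04/9.13 = 1.552, the competitive rate law is v = Vmax[S] / (αKm + [S]).
v = 156×24.7 / (1.552×10.0 + 24.7) = 3853/40.22 = 95.8 μmol/min.

95.8 μmol/min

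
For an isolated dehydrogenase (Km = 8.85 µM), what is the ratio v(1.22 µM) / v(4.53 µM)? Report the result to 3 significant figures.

0.358

Since Vmax cancels, v₂/v₁ = [S]₂(Km+[S]₁) / [S]₁(Km+[S]₂).
= 1.22×(8.85+4.53) / (4.53×(8.85+1.22)) = 16.32/45.62 = 0.358.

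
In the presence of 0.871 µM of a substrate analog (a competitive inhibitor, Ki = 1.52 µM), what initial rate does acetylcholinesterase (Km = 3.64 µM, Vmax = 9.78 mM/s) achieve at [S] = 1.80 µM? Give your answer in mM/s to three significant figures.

With α = 1 + [I]/Ki = 1 + 0.871/1.52 = 1.573, the competitive rate law is v = Vmax[S] / (αKm + [S]).
v = 9.78×1.80 / (1.573×3.64 + 1.80) = 17.60/7.526 = 2.34 mM/s.

2.34 mM/s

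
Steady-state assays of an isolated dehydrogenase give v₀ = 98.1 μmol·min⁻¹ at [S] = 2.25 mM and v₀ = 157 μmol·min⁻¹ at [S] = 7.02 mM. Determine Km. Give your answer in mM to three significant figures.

2.77 mM

In reciprocal form, 1/v = (Km/Vmax)·(1/[S]) + 1/Vmax. The two points give (1/[S], 1/v) = (0.4444, 0.01019) and (0.1425, 0.006369).
Slope = (0.01019 − 0.006369)/(0.4444 − 0.1425) = 0.01266; intercept = 0.01019 − 0.01266×0.4444 = 0.004566.
Vmax = 1/intercept = 219 μmol·min⁻¹; Km = slope × Vmax = 0.01266 × 219 = 2.77 mM.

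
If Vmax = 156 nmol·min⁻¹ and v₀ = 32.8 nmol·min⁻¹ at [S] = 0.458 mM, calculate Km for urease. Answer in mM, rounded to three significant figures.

v/Vmax = 32.8/156 = 0.2103 = [S]/(Km+[S]).
So Km + [S] = [S]/0.2103 = 2.178 mM, giving Km = 2.178 − 0.458 = 1.72 mM.

1.72 mM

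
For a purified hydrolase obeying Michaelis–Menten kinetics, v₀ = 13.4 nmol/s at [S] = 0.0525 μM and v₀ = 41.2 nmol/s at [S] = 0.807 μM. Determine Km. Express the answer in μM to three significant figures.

In reciprocal form, 1/v = (Km/Vmax)·(1/[S]) + 1/Vmax. The two points give (1/[S], 1/v) = (19.05, 0.07463) and (1.239, 0.02427).
Slope = (0.07463 − 0.02427)/(19.05 − 1.239) = 0.002828; intercept = 0.07463 − 0.002828×19.05 = 0.02077.
Vmax = 1/intercept = 48.2 nmol/s; Km = slope × Vmax = 0.002828 × 48.2 = 0.136 μM.

0.136 μM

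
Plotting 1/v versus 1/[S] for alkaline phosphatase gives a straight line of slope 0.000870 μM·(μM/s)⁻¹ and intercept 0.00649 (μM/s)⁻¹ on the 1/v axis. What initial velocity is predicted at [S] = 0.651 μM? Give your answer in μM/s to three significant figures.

128 μM/s

The y-intercept is 1/Vmax, so Vmax = 1/0.00649 = 154 μM/s.
The slope is Km/Vmax, so Km = 0.000870 × 154 = 0.134 μM.
Then v = 154 × 0.651/(0.134 + 0.651) = 128 μM/s.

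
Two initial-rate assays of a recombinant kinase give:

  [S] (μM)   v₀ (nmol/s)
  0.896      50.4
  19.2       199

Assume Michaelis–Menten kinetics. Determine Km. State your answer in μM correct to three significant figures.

3.24 μM

In reciprocal form, 1/v = (Km/Vmax)·(1/[S]) + 1/Vmax. The two points give (1/[S], 1/v) = (1.116, 0.01984) and (0.05208, 0.005025).
Slope = (0.01984 − 0.005025)/(1.116 − 0.05208) = 0.01393; intercept = 0.01984 − 0.01393×1.116 = 0.004300.
Vmax = 1/intercept = 233 nmol/s; Km = slope × Vmax = 0.01393 × 233 = 3.24 μM.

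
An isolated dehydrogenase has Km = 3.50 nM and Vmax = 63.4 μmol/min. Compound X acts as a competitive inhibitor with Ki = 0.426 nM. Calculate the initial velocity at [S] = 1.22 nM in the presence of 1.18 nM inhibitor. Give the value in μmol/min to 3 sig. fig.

α = 1 + [I]/Ki = 1 + 1.18/0.426 = 3.770.
For a competitive inhibitor, Vmax is unchanged and the apparent Km becomes α·Km: Km,app = 13.2 nM, Vmax,app = 63.4 μmol/min.
v = Vmax,app·[S]/(Km,app + [S]) = 63.4 × 1.22/(13.2 + 1.22) = 5.37 μmol/min.

5.37 μmol/min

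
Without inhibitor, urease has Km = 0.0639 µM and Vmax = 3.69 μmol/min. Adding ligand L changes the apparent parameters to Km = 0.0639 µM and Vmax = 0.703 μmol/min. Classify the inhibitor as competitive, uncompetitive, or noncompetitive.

Vmax decreases (3.69 → 0.703 μmol/min) while Km is unchanged — pure noncompetitive inhibition.

noncompetitive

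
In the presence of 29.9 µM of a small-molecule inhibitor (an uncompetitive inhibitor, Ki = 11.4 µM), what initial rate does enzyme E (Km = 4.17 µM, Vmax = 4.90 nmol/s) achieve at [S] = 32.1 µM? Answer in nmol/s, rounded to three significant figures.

1.31 nmol/s

With α = 1 + [I]/Ki = 1 + 29.9/11.4 = 3.623, the uncompetitive rate law is v = (Vmax/α)·[S] / (Km/α + [S]).
v = (4.90/3.623)×32.1 / (4.17/3.623 + 32.1) = 43.42/33.25 = 1.31 nmol/s.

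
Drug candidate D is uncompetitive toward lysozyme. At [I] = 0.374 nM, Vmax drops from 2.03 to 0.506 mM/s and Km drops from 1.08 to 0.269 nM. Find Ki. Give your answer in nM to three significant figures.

Uncompetitive: Vmax,app = Vmax/α (and Km,app = Km/α) with α = 1 + [I]/Ki.
α = Vmax/Vmax,app = 2.03/0.506 = 4.012.
Since α = 1 + [I]/Ki, [I]/Ki = 4.012 − 1 = 3.012 and Ki = 0.374/3.012 = 0.124 nM.

0.124 nM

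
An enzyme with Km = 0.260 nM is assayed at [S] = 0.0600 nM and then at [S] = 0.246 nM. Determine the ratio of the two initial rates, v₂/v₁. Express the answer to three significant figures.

2.59

Since Vmax cancels, v₂/v₁ = [S]₂(Km+[S]₁) / [S]₁(Km+[S]₂).
= 0.246×(0.260+0.0600) / (0.0600×(0.260+0.246)) = 0.07872/0.03036 = 2.59.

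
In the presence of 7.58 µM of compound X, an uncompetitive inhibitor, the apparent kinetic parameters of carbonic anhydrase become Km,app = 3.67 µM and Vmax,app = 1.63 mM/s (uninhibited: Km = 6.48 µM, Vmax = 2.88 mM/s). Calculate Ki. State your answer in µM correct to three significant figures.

9.88 µM

Uncompetitive: Vmax,app = Vmax/α (and Km,app = Km/α) with α = 1 + [I]/Ki.
α = Vmax/Vmax,app = 2.88/1.63 = 1.767.
Since α = 1 + [I]/Ki, [I]/Ki = 1.767 − 1 = 0.7669 and Ki = 7.58/0.7669 = 9.88 µM.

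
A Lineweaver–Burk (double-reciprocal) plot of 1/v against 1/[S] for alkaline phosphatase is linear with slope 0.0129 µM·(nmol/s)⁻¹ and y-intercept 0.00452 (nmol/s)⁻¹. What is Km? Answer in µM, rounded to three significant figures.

y-intercept = 1/Vmax ⇒ Vmax = 221 nmol/s; slope = Km/Vmax ⇒ Km = slope × Vmax.
Km = 0.0129 × 221 = 2.85 µM.

2.85 µM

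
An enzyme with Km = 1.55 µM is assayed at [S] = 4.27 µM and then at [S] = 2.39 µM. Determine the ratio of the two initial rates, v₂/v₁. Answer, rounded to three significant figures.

Since Vmax cancels, v₂/v₁ = [S]₂(Km+[S]₁) / [S]₁(Km+[S]₂).
= 2.39×(1.55+4.27) / (4.27×(1.55+2.39)) = 13.91/16.82 = 0.827.

0.827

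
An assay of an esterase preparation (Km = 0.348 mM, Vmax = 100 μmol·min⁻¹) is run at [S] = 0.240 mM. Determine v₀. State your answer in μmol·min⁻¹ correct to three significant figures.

40.8 μmol·min⁻¹

[S]/(Km+[S]) = 0.240/0.5880 = 0.4082, the fractional saturation.
v = 0.4082 × Vmax = 0.4082 × 100 = 40.8 μmol·min⁻¹.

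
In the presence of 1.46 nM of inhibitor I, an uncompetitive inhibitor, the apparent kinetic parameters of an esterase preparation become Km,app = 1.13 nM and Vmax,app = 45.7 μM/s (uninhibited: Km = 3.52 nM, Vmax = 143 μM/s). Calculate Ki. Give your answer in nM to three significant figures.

Uncompetitive: Vmax,app = Vmax/α (and Km,app = Km/α) with α = 1 + [I]/Ki.
α = Vmax/Vmax,app = 143/45.7 = 3.129.
Ki = [I]/(α − 1) = 1.46/2.129 = 0.686 nM.

0.686 nM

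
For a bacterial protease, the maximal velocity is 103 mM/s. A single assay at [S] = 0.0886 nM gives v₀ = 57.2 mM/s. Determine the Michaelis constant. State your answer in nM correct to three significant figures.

0.0709 nM

v/Vmax = 57.2/103 = 0.5553 = [S]/(Km+[S]).
So Km + [S] = [S]/0.5553 = 0.1595 nM, giving Km = 0.1595 − 0.0886 = 0.0709 nM.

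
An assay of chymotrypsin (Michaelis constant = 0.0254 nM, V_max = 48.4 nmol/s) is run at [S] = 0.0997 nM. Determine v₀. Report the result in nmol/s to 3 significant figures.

38.6 nmol/s

v = Vmax·[S]/(Km + [S]) = 48.4 × 0.0997 / (0.0254 + 0.0997)
  = 4.825 / 0.1251 = 38.6 nmol/s.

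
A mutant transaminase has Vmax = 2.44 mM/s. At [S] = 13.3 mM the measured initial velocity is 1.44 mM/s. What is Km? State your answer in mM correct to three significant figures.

From v = Vmax[S]/(Km+[S]), Km = [S](Vmax − v)/v.
Km = 13.3 × (2.44 − 1.44) / 1.44 = 13.30/1.44 = 9.24 mM.

9.24 mM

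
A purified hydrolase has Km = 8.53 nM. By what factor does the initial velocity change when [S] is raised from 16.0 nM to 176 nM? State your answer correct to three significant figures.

Since Vmax cancels, v₂/v₁ = [S]₂(Km+[S]₁) / [S]₁(Km+[S]₂).
= 176×(8.53+16.0) / (16.0×(8.53+176)) = 4317/2952 = 1.46.

1.46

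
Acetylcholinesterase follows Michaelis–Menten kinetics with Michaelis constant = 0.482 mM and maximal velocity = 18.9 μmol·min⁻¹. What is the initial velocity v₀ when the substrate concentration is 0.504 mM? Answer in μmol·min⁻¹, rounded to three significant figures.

v = Vmax·[S]/(Km + [S]) = 18.9 × 0.504 / (0.482 + 0.504)
  = 9.526 / 0.9860 = 9.66 μmol·min⁻¹.

9.66 μmol·min⁻¹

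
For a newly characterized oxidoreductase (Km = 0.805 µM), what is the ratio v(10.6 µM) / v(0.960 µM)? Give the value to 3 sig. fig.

The fractional saturations are [S]/(Km+[S]) = 0.960/1.765 = 0.5439 and 10.6/11.40 = 0.9294.
v₂/v₁ is just their ratio: 0.9294/0.5439 = 1.71.

1.71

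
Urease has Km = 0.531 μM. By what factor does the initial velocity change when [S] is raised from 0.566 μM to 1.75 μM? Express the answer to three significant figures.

The fractional saturations are [S]/(Km+[S]) = 0.566/1.097 = 0.5160 and 1.75/2.281 = 0.7672.
v₂/v₁ is just their ratio: 0.7672/0.5160 = 1.49.

1.49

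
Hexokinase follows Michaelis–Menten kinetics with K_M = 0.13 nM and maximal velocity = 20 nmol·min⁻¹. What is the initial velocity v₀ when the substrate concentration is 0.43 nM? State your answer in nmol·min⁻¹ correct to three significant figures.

[S]/(Km+[S]) = 0.43/0.5600 = 0.7679, the fractional saturation.
v = 0.7679 × Vmax = 0.7679 × 20 = 15.4 nmol·min⁻¹.

15.4 nmol·min⁻¹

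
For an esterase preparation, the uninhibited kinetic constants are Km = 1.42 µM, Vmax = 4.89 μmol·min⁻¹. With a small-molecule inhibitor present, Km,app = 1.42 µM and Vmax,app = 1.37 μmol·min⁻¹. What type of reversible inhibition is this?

Vmax decreases (4.89 → 1.37 μmol·min⁻¹) while Km is unchanged — pure noncompetitive inhibition.

noncompetitive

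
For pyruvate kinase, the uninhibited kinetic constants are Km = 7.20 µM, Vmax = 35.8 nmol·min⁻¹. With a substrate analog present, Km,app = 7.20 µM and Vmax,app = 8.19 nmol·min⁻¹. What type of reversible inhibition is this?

Vmax decreases (35.8 → 8.19 nmol·min⁻¹) while Km is unchanged — pure noncompetitive inhibition.

noncompetitive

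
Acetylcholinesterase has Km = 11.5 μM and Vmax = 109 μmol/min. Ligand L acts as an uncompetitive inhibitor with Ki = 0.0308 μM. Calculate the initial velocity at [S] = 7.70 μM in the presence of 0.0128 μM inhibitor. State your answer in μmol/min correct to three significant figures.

α = 1 + [I]/Ki = 1 + 0.0128/0.0308 = 1.416.
For an uncompetitive inhibitor, both parameters are divided by α, giving Vmax/α and Km/α: Km,app = 8.12 μM, Vmax,app = 77.0 μmol/min.
v = Vmax,app·[S]/(Km,app + [S]) = 77.0 × 7.70/(8.12 + 7.70) = 37.5 μmol/min.

37.5 μmol/min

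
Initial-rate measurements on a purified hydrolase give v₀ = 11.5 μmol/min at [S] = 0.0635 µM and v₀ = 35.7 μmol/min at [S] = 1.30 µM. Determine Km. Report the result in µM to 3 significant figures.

In reciprocal form, 1/v = (Km/Vmax)·(1/[S]) + 1/Vmax. The two points give (1/[S], 1/v) = (15.75, 0.08696) and (0.7692, 0.02801).
Slope = (0.08696 − 0.02801)/(15.75 − 0.7692) = 0.003935; intercept = 0.08696 − 0.003935×15.75 = 0.02498.
Vmax = 1/intercept = 40.0 μmol/min; Km = slope × Vmax = 0.003935 × 40.0 = 0.158 µM.

0.158 µM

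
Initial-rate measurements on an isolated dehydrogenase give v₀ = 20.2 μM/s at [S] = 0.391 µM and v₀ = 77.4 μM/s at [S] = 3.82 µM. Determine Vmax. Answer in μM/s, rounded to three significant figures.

114 μM/s

In reciprocal form, 1/v = (Km/Vmax)·(1/[S]) + 1/Vmax. The two points give (1/[S], 1/v) = (2.558, 0.04950) and (0.2618, 0.01292).
Slope = (0.04950 − 0.01292)/(2.558 − 0.2618) = 0.01594; intercept = 0.04950 − 0.01594×2.558 = 0.008748.
Vmax = 1/intercept = 114 μM/s; Km = slope × Vmax = 0.01594 × 114 = 1.82 µM.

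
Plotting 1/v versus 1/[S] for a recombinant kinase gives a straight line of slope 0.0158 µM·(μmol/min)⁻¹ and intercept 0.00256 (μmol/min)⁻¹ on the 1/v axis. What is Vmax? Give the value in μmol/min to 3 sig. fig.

391 μmol/min

The y-intercept of a Lineweaver–Burk plot equals 1/Vmax, so Vmax = 1/0.00256 = 391 μmol/min.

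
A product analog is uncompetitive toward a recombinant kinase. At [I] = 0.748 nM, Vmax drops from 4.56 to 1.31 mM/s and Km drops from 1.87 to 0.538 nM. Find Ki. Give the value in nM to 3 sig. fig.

Uncompetitive: Vmax,app = Vmax/α (and Km,app = Km/α) with α = 1 + [I]/Ki.
α = Vmax/Vmax,app = 4.56/1.31 = 3.481.
Ki = [I]/(α − 1) = 0.748/2.481 = 0.302 nM.

0.302 nM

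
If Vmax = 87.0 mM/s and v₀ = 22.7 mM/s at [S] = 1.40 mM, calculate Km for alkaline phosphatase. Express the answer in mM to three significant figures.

v/Vmax = 22.7/87.0 = 0.2609 = [S]/(Km+[S]).
So Km + [S] = [S]/0.2609 = 5.366 mM, giving Km = 5.366 − 1.40 = 3.97 mM.

3.97 mM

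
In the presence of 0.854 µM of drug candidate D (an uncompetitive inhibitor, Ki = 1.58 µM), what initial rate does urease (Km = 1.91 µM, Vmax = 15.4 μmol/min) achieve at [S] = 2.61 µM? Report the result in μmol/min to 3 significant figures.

α = 1 + [I]/Ki = 1 + 0.854/1.58 = 1.541.
For an uncompetitive inhibitor, both parameters are divided by α, giving Vmax/α and Km/α: Km,app = 1.24 µM, Vmax,app = 10.0 μmol/min.
v = Vmax,app·[S]/(Km,app + [S]) = 10.0 × 2.61/(1.24 + 2.61) = 6.78 μmol/min.

6.78 μmol/min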